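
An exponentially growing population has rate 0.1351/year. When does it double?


Exponential growth: P(t) = P₀ e^(0.1351t). Set P(t)/P₀ = 2: e^(0.1351t) = 2.
Solve: t = ln(2)/0.1351 ≈ 5.13 years.


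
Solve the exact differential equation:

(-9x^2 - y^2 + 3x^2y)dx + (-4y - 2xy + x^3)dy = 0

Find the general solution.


Check exactness: ∂M/∂y = -2y + 3x^2 and ∂N/∂x = -2y + 3x^2; equal, so the equation is exact.
Integrate M with respect to x (treating y as constant): ∫M dx = -3x^3 - xy^2 + x^3y + h(y).
Differentiate w.r.t. y and set equal to N: the x-dependent terms already match, leaving h'(y) = -4y. Integrate: h(y) = -2y^2.
So F(x,y) = -3x^3 - 2y^2 - xy^2 + x^3y.
General solution: -3x^3 - 2y^2 - xy^2 + x^3y = C.


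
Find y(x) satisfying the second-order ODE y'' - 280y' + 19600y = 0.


Characteristic equation: r² - 280r + 19600 = 0, i.e. (r - 140)² = 0.
Repeated root r = 140; include an x factor for the second linearly independent solution.
General solution: y = (C₁ + C₂x)e^(140x).


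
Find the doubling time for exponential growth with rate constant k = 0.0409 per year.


Exponential growth: P(t) = P₀ e^(0.0409t). Set P(t)/P₀ = 2: e^(0.0409t) = 2.
Solve: t = ln(2)/0.0409 ≈ 16.95 years.


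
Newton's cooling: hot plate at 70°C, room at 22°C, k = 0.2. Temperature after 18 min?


Newton's law: dT/dt = -k(T - T_a) has solution T(t) = T_a + (T₀ - T_a)e^(-kt).
Plug in T_a = 22, T₀ = 70, k = 0.2, t = 18: T(18) = 22 + (48)e^(-3.60) ≈ 23.3°C.


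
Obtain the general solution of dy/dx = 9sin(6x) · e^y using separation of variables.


Separate: e^(-y) dy = 9sin(6x) dx.
Integrate: -e^(-y) = -(3/2)cos(6x) + C₀.
Rearrange: e^(-y) = (3/2)cos(6x) + C.


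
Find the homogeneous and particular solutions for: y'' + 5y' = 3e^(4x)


Characteristic roots of r² + 5r = 0 are 0, -5.
y_h = C₁ + C₂e^(-5x).
Forcing exponent 4 is not a characteristic root; try y_p = Ae^(4x).
Substitute: A·(16 + (5)·4 + (0)) = A·36 = 3, so A = 1/12.
General solution: y = C₁ + C₂e^(-5x) + (1/12)e^(4x).


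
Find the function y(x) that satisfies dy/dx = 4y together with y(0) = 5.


General solution of y' = 4y is y = Ce^(4x).
Apply y(0) = 5: C = 5.
Particular solution: y = 5e^(4x).


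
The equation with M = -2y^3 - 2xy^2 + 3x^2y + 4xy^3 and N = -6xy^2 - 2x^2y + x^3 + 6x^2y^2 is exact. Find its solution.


Check exactness: ∂M/∂y = -6y^2 - 4xy + 3x^2 + 12xy^2 and ∂N/∂x = -6y^2 - 4xy + 3x^2 + 12xy^2; equal, so the equation is exact.
Integrate M with respect to x (treating y as constant): ∫M dx = -2xy^3 - x^2y^2 + x^3y + 2x^2y^3 + h(y).
Differentiate w.r.t. y and set equal to N: all terms match, so h'(y) = 0 and h is a constant absorbed into C.
General solution: -2xy^3 - x^2y^2 + x^3y + 2x^2y^3 = C.


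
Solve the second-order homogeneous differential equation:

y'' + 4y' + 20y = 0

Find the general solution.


Characteristic equation: r² + 4r + 20 = 0.
Discriminant is negative; roots r = -2 ± 4i (complex conjugate pair).
General solution uses e^(α x)(C₁ cos(β x) + C₂ sin(β x)): y = e^(-2x)(C₁cos(4x) + C₂sin(4x)).


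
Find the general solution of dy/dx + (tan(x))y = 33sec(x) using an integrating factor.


P(x) = tan(x) ⇒ μ = e^(∫tan(x)dx) = sec(x).
(sec(x) y)' = 33sec²(x) ⇒ sec(x) y = 33tan(x) + C.
Multiply by cos(x): y = 33sin(x) + C·cos(x).


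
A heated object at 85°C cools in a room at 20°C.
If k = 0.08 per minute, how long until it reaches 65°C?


From T(t) = T_a + (T₀ - T_a)e^(-kt), set T(t) = 65:
(65 - 20) / (85 - 20) = e^(-0.08t), so t = -ln(0.692)/0.08 ≈ 4.6 minutes.


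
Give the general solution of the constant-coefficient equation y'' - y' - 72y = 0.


Characteristic equation: r² - r - 72 = 0.
Factor: (r - 9)(r + 8) = 0 ⇒ r = 9, -8 (distinct real).
General solution: y = C₁e^(9x) + C₂e^(-8x).


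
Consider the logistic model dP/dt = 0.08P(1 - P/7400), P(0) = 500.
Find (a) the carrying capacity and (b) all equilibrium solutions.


Logistic ODE dP/dt = 0.08P(1 - P/7400) has equilibria where dP/dt = 0, i.e. P = 0 or P = 7400.
The coefficient (1 - P/K) = 0 when P = K, identifying K = 7400 as the carrying capacity.
(a) K = 7400; (b) equilibria P = 0 and P = 7400.


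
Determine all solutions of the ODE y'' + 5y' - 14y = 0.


Characteristic equation: r² + 5r - 14 = 0.
Factor: (r + 7)(r - 2) = 0 ⇒ r = -7, 2 (distinct real).
General solution: y = C₁e^(-7x) + C₂e^(2x).


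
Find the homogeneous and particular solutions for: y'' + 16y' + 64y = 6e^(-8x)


Characteristic polynomial (r + 8)² = 0; repeated root r = -8.
y_h = (C₁ + C₂x)e^(-8x). Forcing matches the repeated root (resonance), so try y_p = Ax² e^(-8x).
Substitute and solve for A: 2A = 6, so A = 3.
General solution: y = (C₁ + C₂x + 3x²)e^(-8x).


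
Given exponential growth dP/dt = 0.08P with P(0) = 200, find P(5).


The ODE dP/dt = 0.08P has solution P(t) = P(0)e^(0.08t).
Substitute P(0) = 200 and t = 5: P(5) = 200 e^(0.40) ≈ 298.


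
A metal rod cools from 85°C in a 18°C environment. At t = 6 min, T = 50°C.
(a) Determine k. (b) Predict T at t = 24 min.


Newton's law: T(t) = T_a + (T₀ - T_a)e^(-kt).
(a) Use T(6) = 50: (50 - 18)/(85 - 18) = e^(-k·6), so k = -ln(0.478)/6 ≈ 0.1232.
(b) Apply k to t = 24: T(24) = 18 + (67)e^(-2.956) ≈ 21.5°C.


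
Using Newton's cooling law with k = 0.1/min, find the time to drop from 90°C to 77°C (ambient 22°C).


From T(t) = T_a + (T₀ - T_a)e^(-kt), set T(t) = 77:
(77 - 22) / (90 - 22) = e^(-0.1t), so t = -ln(0.809)/0.1 ≈ 2.1 minutes.


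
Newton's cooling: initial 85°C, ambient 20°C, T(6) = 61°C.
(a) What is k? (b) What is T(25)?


Newton's law: T(t) = T_a + (T₀ - T_a)e^(-kt).
(a) Use T(6) = 61: (61 - 20)/(85 - 20) = e^(-k·6), so k = -ln(0.631)/6 ≈ 0.0768.
(b) Apply k to t = 25: T(25) = 20 + (65)e^(-1.920) ≈ 29.5°C.


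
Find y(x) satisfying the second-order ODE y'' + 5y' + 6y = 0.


Characteristic equation: r² + 5r + 6 = 0.
Factor: (r + 3)(r + 2) = 0 ⇒ r = -3, -2 (distinct real).
General solution: y = C₁e^(-3x) + C₂e^(-2x).


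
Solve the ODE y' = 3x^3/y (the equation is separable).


Separate variables: y dy = 3x^3 dx.
Integrate both sides: y²/2 = (3/4)x^4 + C₀.
Multiply by 2: y² = (3/2)x^4 + C.


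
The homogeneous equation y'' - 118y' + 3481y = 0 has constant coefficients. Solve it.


Characteristic equation: r² - 118r + 3481 = 0, i.e. (r - 59)² = 0.
Repeated root r = 59; include an x factor for the second linearly independent solution.
General solution: y = (C₁ + C₂x)e^(59x).


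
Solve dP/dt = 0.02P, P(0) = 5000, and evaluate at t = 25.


The ODE dP/dt = 0.02P has solution P(t) = P(0)e^(0.02t).
Substitute P(0) = 5000 and t = 25: P(25) = 5000 e^(0.50) ≈ 8244.


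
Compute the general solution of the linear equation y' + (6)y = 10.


P(x) = 6, Q(x) = 10; integrating factor μ = e^(6x).
(μ y)' = 10e^(6x) ⇒ μ y = (5/3)e^(6x) + C.
Divide by μ: y = 5/3 + Ce^(-6x).


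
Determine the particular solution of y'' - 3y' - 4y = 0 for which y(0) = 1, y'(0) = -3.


Characteristic roots of r² - 3r - 4 = 0 are 4, -1.
General solution y = c₁ e^(4x) + c₂ e^(-x).
Apply y(0) = 1: c₁ + c₂ = 1. Apply y'(0) = -3: 4 c₁ - 1 c₂ = -3.
Solve: c₁ = -2/5, c₂ = 7/5.
Particular solution: y = -(2/5)e^(4x) + (7/5)e^(-x).


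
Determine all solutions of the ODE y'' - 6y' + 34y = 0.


Characteristic equation: r² - 6r + 34 = 0.
Discriminant is negative; roots r = 3 ± 5i (complex conjugate pair).
General solution uses e^(α x)(C₁ cos(β x) + C₂ sin(β x)): y = e^(3x)(C₁cos(5x) + C₂sin(5x)).


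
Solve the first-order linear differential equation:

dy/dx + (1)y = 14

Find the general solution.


P(x) = 1, Q(x) = 14; integrating factor μ = e^(x).
(μ y)' = 14e^(x) ⇒ μ y = 14e^(x) + C.
Divide by μ: y = 14 + Ce^(-x).


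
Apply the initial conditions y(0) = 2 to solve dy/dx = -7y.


General solution of y' = -7y is y = Ce^(-7x).
Apply y(0) = 2: C = 2.
Particular solution: y = 2e^(-7x).


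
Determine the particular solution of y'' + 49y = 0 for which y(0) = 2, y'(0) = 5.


Characteristic roots of r² + 49 = 0 are ±7i, so y = C₁cos(7x) + C₂sin(7x).
Apply y(0) = 2: C₁ = 2. Differentiate and apply y'(0) = 5: 7·C₂ = 5, so C₂ = 5/7.
Particular solution: y = 2cos(7x) + (5/7)sin(7x).


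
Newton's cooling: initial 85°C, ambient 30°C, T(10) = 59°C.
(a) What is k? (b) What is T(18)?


Newton's law: T(t) = T_a + (T₀ - T_a)e^(-kt).
(a) Use T(10) = 59: (59 - 30)/(85 - 30) = e^(-k·10), so k = -ln(0.527)/10 ≈ 0.0640.
(b) Apply k to t = 18: T(18) = 30 + (55)e^(-1.152) ≈ 47.4°C.


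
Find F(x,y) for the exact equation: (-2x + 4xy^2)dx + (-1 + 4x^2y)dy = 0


Check exactness: ∂M/∂y = 8xy and ∂N/∂x = 8xy; equal, so the equation is exact.
Integrate M with respect to x (treating y as constant): ∫M dx = -x^2 + 2x^2y^2 + h(y).
Differentiate w.r.t. y and set equal to N: the x-dependent terms already match, leaving h'(y) = -1. Integrate: h(y) = -y.
So F(x,y) = -x^2 - y + 2x^2y^2.
General solution: -x^2 - y + 2x^2y^2 = C.


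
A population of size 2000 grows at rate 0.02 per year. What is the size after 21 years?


The ODE dP/dt = 0.02P has solution P(t) = P(0)e^(0.02t).
Substitute P(0) = 2000 and t = 21: P(21) = 2000 e^(0.42) ≈ 3044.


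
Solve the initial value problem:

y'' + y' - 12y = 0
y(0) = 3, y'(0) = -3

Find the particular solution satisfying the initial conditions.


Characteristic roots of r² + r - 12 = 0 are -4, 3.
General solution y = c₁ e^(-4x) + c₂ e^(3x).
Apply y(0) = 3: c₁ + c₂ = 3. Apply y'(0) = -3: -4 c₁ + 3 c₂ = -3.
Solve: c₁ = 12/7, c₂ = 9/7.
Particular solution: y = (12/7)e^(-4x) + (9/7)e^(3x).


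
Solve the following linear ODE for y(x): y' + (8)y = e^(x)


P(x) = 8 ⇒ μ = e^(8x).
(μ y)' = e^(9x) ⇒ μ y = e^(9x)/9 + C.
Divide by μ: y = (1/9)e^(x) + Ce^(-8x).


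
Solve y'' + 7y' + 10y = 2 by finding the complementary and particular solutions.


Characteristic roots of r² + 7r + 10 = 0 are -2, -5.
y_h = C₁e^(-2x) + C₂e^(-5x).
Constant forcing; try y_p = A. Then 10A = 2 ⇒ A = 1/5.
General solution: y = C₁e^(-2x) + C₂e^(-5x) + 1/5.


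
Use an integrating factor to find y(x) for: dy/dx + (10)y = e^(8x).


P(x) = 10 ⇒ μ = e^(10x).
(μ y)' = e^(18x) ⇒ μ y = e^(18x)/18 + C.
Divide by μ: y = (1/18)e^(8x) + Ce^(-10x).


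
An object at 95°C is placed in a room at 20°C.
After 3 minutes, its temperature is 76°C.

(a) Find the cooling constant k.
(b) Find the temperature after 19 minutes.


Newton's law: T(t) = T_a + (T₀ - T_a)e^(-kt).
(a) Use T(3) = 76: (76 - 20)/(95 - 20) = e^(-k·3), so k = -ln(0.747)/3 ≈ 0.0974.
(b) Apply k to t = 19: T(19) = 20 + (75)e^(-1.850) ≈ 31.8°C.


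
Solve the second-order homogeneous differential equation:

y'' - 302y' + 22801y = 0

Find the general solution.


Characteristic equation: r² - 302r + 22801 = 0, i.e. (r - 151)² = 0.
Repeated root r = 151; include an x factor for the second linearly independent solution.
General solution: y = (C₁ + C₂x)e^(151x).


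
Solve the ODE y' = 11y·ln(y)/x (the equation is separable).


Separate: dy/[y ln(y)] = 11 dx/x.
Substitute u = ln(y): du/u = 11 dx/x.
Integrate: ln|ln(y)| = 11ln|x| + C₀, hence ln(y) = C·x^11.


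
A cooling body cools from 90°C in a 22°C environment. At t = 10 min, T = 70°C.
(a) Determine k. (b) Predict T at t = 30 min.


Newton's law: T(t) = T_a + (T₀ - T_a)e^(-kt).
(a) Use T(10) = 70: (70 - 22)/(90 - 22) = e^(-k·10), so k = -ln(0.706)/10 ≈ 0.0348.
(b) Apply k to t = 30: T(30) = 22 + (68)e^(-1.045) ≈ 45.9°C.


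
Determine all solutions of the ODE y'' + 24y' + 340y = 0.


Characteristic equation: r² + 24r + 340 = 0.
Discriminant is negative; roots r = -12 ± 14i (complex conjugate pair).
General solution uses e^(α x)(C₁ cos(β x) + C₂ sin(β x)): y = e^(-12x)(C₁cos(14x) + C₂sin(14x)).


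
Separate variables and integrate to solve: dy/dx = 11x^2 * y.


Separate variables: dy/y = 11x^2 dx.
Integrate: ln|y| = (11/3)x^3 + C₀.
Exponentiate: y = Ce^((11/3)x^3).


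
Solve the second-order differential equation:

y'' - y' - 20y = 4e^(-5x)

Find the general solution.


Characteristic roots of r² - r - 20 = 0 are -4, 5.
y_h = C₁e^(-4x) + C₂e^(5x).
Forcing exponent -5 is not a characteristic root; try y_p = Ae^(-5x).
Substitute: A·(25 + (-1)·-5 + (-20)) = A·10 = 4, so A = 2/5.
General solution: y = C₁e^(-4x) + C₂e^(5x) + (2/5)e^(-5x).


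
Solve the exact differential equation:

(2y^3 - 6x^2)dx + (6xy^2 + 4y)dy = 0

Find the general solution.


Check exactness: ∂M/∂y = 6y^2 and ∂N/∂x = 6y^2; equal, so the equation is exact.
Integrate M with respect to x (treating y as constant): ∫M dx = 2xy^3 - 2x^3 + h(y).
Differentiate w.r.t. y and set equal to N: the x-dependent terms already match, leaving h'(y) = 4y. Integrate: h(y) = 2y^2.
So F(x,y) = 2xy^3 - 2x^3 + 2y^2.
General solution: 2xy^3 - 2x^3 + 2y^2 = C.


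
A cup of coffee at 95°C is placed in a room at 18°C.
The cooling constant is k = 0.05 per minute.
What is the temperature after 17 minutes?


Newton's law: dT/dt = -k(T - T_a) has solution T(t) = T_a + (T₀ - T_a)e^(-kt).
Plug in T_a = 18, T₀ = 95, k = 0.05, t = 17: T(17) = 18 + (77)e^(-0.85) ≈ 50.9°C.


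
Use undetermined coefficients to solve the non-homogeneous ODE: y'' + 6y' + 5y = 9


Characteristic roots of r² + 6r + 5 = 0 are -1, -5.
y_h = C₁e^(-x) + C₂e^(-5x).
Constant forcing; try y_p = A. Then 5A = 9 ⇒ A = 9/5.
General solution: y = C₁e^(-x) + C₂e^(-5x) + 9/5.


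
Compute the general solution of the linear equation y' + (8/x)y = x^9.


P(x) = 8/x ⇒ μ = x^8.
(x^8 y)' = x^8·x^9 = x^17.
Integrate: x^8 y = x^18/(18) + C.
Solve for y: y = (1/18)x^10 + C/x^8.


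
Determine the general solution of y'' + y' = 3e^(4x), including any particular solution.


Characteristic roots of r² + r = 0 are -1, 0.
y_h = C₁e^(-x) + C₂.
Forcing exponent 4 is not a characteristic root; try y_p = Ae^(4x).
Substitute: A·(16 + (1)·4 + (0)) = A·20 = 3, so A = 3/20.
General solution: y = C₁e^(-x) + C₂ + (3/20)e^(4x).


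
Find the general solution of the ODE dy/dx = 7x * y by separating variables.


Separate variables: dy/y = 7x dx.
Integrate: ln|y| = (7/2)x^2 + C₀.
Exponentiate: y = Ce^((7/2)x^2).


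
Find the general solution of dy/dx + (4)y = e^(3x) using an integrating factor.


P(x) = 4 ⇒ μ = e^(4x).
(μ y)' = e^(7x) ⇒ μ y = e^(7x)/7 + C.
Divide by μ: y = (1/7)e^(3x) + Ce^(-4x).


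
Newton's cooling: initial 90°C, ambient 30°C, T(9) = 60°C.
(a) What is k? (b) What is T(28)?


Newton's law: T(t) = T_a + (T₀ - T_a)e^(-kt).
(a) Use T(9) = 60: (60 - 30)/(90 - 30) = e^(-k·9), so k = -ln(0.500)/9 ≈ 0.0770.
(b) Apply k to t = 28: T(28) = 30 + (60)e^(-2.156) ≈ 36.9°C.


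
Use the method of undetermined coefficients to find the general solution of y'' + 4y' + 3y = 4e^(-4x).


Characteristic roots of r² + 4r + 3 = 0 are -3, -1.
y_h = C₁e^(-3x) + C₂e^(-x).
Forcing exponent -4 is not a characteristic root; try y_p = Ae^(-4x).
Substitute: A·(16 + (4)·-4 + (3)) = A·3 = 4, so A = 4/3.
General solution: y = C₁e^(-3x) + C₂e^(-x) + (4/3)e^(-4x).


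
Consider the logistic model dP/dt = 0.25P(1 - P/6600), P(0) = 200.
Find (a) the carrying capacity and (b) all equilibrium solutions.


Logistic ODE dP/dt = 0.25P(1 - P/6600) has equilibria where dP/dt = 0, i.e. P = 0 or P = 6600.
The coefficient (1 - P/K) = 0 when P = K, identifying K = 6600 as the carrying capacity.
(a) K = 6600; (b) equilibria P = 0 and P = 6600.


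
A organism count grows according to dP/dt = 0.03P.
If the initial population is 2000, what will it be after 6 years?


The ODE dP/dt = 0.03P has solution P(t) = P(0)e^(0.03t).
Substitute P(0) = 2000 and t = 6: P(6) = 2000 e^(0.18) ≈ 2394.


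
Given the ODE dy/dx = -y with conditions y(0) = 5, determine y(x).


General solution of y' = -y is y = Ce^(-x).
Apply y(0) = 5: C = 5.
Particular solution: y = 5e^(-x).


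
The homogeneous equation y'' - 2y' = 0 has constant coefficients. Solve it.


Characteristic equation: r² - 2r = 0.
Factor: (r - 2)(r - 0) = 0 ⇒ r = 2, 0 (distinct real).
General solution: y = C₁e^(2x) + C₂.


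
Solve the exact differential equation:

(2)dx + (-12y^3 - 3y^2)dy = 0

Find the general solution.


Check exactness: ∂M/∂y = 0 and ∂N/∂x = 0; equal, so the equation is exact.
Integrate M with respect to x (treating y as constant): ∫M dx = 2x + h(y).
Differentiate w.r.t. y and set equal to N: the x-dependent terms already match, leaving h'(y) = -12y^3 - 3y^2. Integrate: h(y) = -3y^4 - y^3.
So F(x,y) = -3y^4 + 2x - y^3.
General solution: -3y^4 + 2x - y^3 = C.


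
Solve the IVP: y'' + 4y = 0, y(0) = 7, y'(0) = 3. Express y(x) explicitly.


Characteristic roots of r² + 4 = 0 are ±2i, so y = C₁cos(2x) + C₂sin(2x).
Apply y(0) = 7: C₁ = 7. Differentiate and apply y'(0) = 3: 2·C₂ = 3, so C₂ = 3/2.
Particular solution: y = 7cos(2x) + (3/2)sin(2x).


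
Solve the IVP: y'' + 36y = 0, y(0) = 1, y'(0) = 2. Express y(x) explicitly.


Characteristic roots of r² + 36 = 0 are ±6i, so y = C₁cos(6x) + C₂sin(6x).
Apply y(0) = 1: C₁ = 1. Differentiate and apply y'(0) = 2: 6·C₂ = 2, so C₂ = 1/3.
Particular solution: y = cos(6x) + (1/3)sin(6x).


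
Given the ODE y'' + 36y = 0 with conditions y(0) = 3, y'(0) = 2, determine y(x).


Characteristic roots of r² + 36 = 0 are ±6i, so y = C₁cos(6x) + C₂sin(6x).
Apply y(0) = 3: C₁ = 3. Differentiate and apply y'(0) = 2: 6·C₂ = 2, so C₂ = 1/3.
Particular solution: y = 3cos(6x) + (1/3)sin(6x).


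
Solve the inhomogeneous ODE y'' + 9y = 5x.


Homogeneous: r² + 9 = 0 ⇒ r = ±3i, y_h = C₁cos(3x) + C₂sin(3x).
Polynomial forcing; try y_p = Ax + B. Then y_p'' + 9 y_p = 9(Ax + B) = 5x, so B = 0 and A = 5/9.
General solution: y = C₁cos(3x) + C₂sin(3x) + (5/9)x.


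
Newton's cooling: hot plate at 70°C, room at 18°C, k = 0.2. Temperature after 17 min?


Newton's law: dT/dt = -k(T - T_a) has solution T(t) = T_a + (T₀ - T_a)e^(-kt).
Plug in T_a = 18, T₀ = 70, k = 0.2, t = 17: T(17) = 18 + (52)e^(-3.40) ≈ 19.7°C.


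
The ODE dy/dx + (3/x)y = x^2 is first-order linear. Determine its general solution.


P(x) = 3/x ⇒ μ = x^3.
(x^3 y)' = x^3·x^2 = x^5.
Integrate: x^3 y = x^6/(6) + C.
Solve for y: y = (1/6)x^3 + C/x^3.


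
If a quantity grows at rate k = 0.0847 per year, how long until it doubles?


Exponential growth: P(t) = P₀ e^(0.0847t). Set P(t)/P₀ = 2: e^(0.0847t) = 2.
Solve: t = ln(2)/0.0847 ≈ 8.18 years.


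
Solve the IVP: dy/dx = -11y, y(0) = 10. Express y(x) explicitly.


General solution of y' = -11y is y = Ce^(-11x).
Apply y(0) = 10: C = 10.
Particular solution: y = 10e^(-11x).


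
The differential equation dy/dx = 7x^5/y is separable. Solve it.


Separate variables: y dy = 7x^5 dx.
Integrate both sides: y²/2 = (7/6)x^6 + C₀.
Multiply by 2: y² = (7/3)x^6 + C.


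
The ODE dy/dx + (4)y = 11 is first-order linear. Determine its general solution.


P(x) = 4, Q(x) = 11; integrating factor μ = e^(4x).
(μ y)' = 11e^(4x) ⇒ μ y = (11/4)e^(4x) + C.
Divide by μ: y = 11/4 + Ce^(-4x).


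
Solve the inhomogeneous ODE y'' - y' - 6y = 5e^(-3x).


Characteristic roots of r² - r - 6 = 0 are -2, 3.
y_h = C₁e^(-2x) + C₂e^(3x).
Forcing exponent -3 is not a characteristic root; try y_p = Ae^(-3x).
Substitute: A·(9 + (-1)·-3 + (-6)) = A·6 = 5, so A = 5/6.
General solution: y = C₁e^(-2x) + C₂e^(3x) + (5/6)e^(-3x).


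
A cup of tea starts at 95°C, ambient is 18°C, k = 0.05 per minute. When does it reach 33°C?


From T(t) = T_a + (T₀ - T_a)e^(-kt), set T(t) = 33:
(33 - 18) / (95 - 18) = e^(-0.05t), so t = -ln(0.195)/0.05 ≈ 32.7 minutes.


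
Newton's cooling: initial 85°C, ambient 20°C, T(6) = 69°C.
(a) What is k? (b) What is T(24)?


Newton's law: T(t) = T_a + (T₀ - T_a)e^(-kt).
(a) Use T(6) = 69: (69 - 20)/(85 - 20) = e^(-k·6), so k = -ln(0.754)/6 ≈ 0.0471.
(b) Apply k to t = 24: T(24) = 20 + (65)e^(-1.130) ≈ 41.0°C.


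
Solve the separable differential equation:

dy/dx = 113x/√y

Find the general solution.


Separate: √y dy = 113x dx.
Integrate: (2/3)y^(3/2) = (113/2)x² + C.


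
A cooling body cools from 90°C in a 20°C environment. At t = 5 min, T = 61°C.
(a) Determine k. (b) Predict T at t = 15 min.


Newton's law: T(t) = T_a + (T₀ - T_a)e^(-kt).
(a) Use T(5) = 61: (61 - 20)/(90 - 20) = e^(-k·5), so k = -ln(0.586)/5 ≈ 0.1070.
(b) Apply k to t = 15: T(15) = 20 + (70)e^(-1.605) ≈ 34.1°C.


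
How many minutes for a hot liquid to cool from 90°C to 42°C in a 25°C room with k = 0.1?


From T(t) = T_a + (T₀ - T_a)e^(-kt), set T(t) = 42:
(42 - 25) / (90 - 25) = e^(-0.1t), so t = -ln(0.262)/0.1 ≈ 13.4 minutes.


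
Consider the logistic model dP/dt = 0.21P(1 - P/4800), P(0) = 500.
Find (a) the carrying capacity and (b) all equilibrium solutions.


Logistic ODE dP/dt = 0.21P(1 - P/4800) has equilibria where dP/dt = 0, i.e. P = 0 or P = 4800.
The coefficient (1 - P/K) = 0 when P = K, identifying K = 4800 as the carrying capacity.
(a) K = 4800; (b) equilibria P = 0 and P = 4800.


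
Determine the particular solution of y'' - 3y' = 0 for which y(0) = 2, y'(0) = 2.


Characteristic roots of r² - 3r = 0 are 0, 3.
General solution y = c₁ + c₂ e^(3x).
Apply y(0) = 2: c₁ + c₂ = 2. Apply y'(0) = 2: 0 c₁ + 3 c₂ = 2.
Solve: c₁ = 4/3, c₂ = 2/3.
Particular solution: y = 4/3 + (2/3)e^(3x).


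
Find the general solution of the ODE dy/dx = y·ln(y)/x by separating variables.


Separate: dy/[y ln(y)] =  dx/x.
Substitute u = ln(y): du/u =  dx/x.
Integrate: ln|ln(y)| = ln|x| + C₀, hence ln(y) = C·x.


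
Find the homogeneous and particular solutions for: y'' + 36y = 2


Homogeneous part: r² + 36 = 0 ⇒ r = ±6i, so y_h = C₁cos(6x) + C₂sin(6x).
Try constant y_p = A; plug in: 36A = 2 ⇒ A = 1/18.
General solution: y = C₁cos(6x) + C₂sin(6x) + 1/18.


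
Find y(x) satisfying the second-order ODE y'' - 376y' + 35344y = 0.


Characteristic equation: r² - 376r + 35344 = 0, i.e. (r - 188)² = 0.
Repeated root r = 188; include an x factor for the second linearly independent solution.
General solution: y = (C₁ + C₂x)e^(188x).


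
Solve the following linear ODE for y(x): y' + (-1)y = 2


P(x) = -1 ⇒ μ = e^(-x).
(μ y)' = 2e^(-x) ⇒ μ y = -2e^(-x) + C.
Divide by μ: y = -2 + Ce^(x).


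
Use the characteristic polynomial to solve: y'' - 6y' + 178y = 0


Characteristic equation: r² - 6r + 178 = 0.
Discriminant is negative; roots r = 3 ± 13i (complex conjugate pair).
General solution uses e^(α x)(C₁ cos(β x) + C₂ sin(β x)): y = e^(3x)(C₁cos(13x) + C₂sin(13x)).


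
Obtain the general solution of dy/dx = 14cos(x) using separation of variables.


g(y) = 1, so integrate directly: y = ∫ 14cos(x) dx = 14sin(x) + C.


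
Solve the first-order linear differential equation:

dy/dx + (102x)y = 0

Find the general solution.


P(x) = 102x ⇒ μ = e^(51x²).
Q(x) = 0 so μ y is constant: y = Ce^(-51x²).


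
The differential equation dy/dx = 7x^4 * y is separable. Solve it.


Separate variables: dy/y = 7x^4 dx.
Integrate: ln|y| = (7/5)x^5 + C₀.
Exponentiate: y = Ce^((7/5)x^5).


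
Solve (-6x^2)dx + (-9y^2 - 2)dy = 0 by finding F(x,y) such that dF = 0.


Check exactness: ∂M/∂y = 0 and ∂N/∂x = 0; equal, so the equation is exact.
Integrate M with respect to x (treating y as constant): ∫M dx = -2x^3 + h(y).
Differentiate w.r.t. y and set equal to N: the x-dependent terms already match, leaving h'(y) = -9y^2 - 2. Integrate: h(y) = -3y^3 - 2y.
So F(x,y) = -3y^3 - 2x^3 - 2y.
General solution: -3y^3 - 2x^3 - 2y = C.


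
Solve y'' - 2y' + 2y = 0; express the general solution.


Characteristic equation: r² - 2r + 2 = 0.
Discriminant is negative; roots r = 1 ± 1i (complex conjugate pair).
General solution uses e^(α x)(C₁ cos(β x) + C₂ sin(β x)): y = e^(x)(C₁cos(x) + C₂sin(x)).


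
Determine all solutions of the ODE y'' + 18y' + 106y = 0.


Characteristic equation: r² + 18r + 106 = 0.
Discriminant is negative; roots r = -9 ± 5i (complex conjugate pair).
General solution uses e^(α x)(C₁ cos(β x) + C₂ sin(β x)): y = e^(-9x)(C₁cos(5x) + C₂sin(5x)).


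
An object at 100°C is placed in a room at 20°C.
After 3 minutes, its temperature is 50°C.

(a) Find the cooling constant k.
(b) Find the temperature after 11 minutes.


Newton's law: T(t) = T_a + (T₀ - T_a)e^(-kt).
(a) Use T(3) = 50: (50 - 20)/(100 - 20) = e^(-k·3), so k = -ln(0.375)/3 ≈ 0.3269.
(b) Apply k to t = 11: T(11) = 20 + (80)e^(-3.596) ≈ 22.2°C.


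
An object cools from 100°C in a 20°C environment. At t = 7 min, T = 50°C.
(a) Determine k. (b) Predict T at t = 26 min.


Newton's law: T(t) = T_a + (T₀ - T_a)e^(-kt).
(a) Use T(7) = 50: (50 - 20)/(100 - 20) = e^(-k·7), so k = -ln(0.375)/7 ≈ 0.1401.
(b) Apply k to t = 26: T(26) = 20 + (80)e^(-3.643) ≈ 22.1°C.


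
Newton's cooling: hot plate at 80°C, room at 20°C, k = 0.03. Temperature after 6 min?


Newton's law: dT/dt = -k(T - T_a) has solution T(t) = T_a + (T₀ - T_a)e^(-kt).
Plug in T_a = 20, T₀ = 80, k = 0.03, t = 6: T(6) = 20 + (60)e^(-0.18) ≈ 70.1°C.


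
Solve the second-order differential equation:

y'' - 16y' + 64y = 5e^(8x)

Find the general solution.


Characteristic polynomial (r - 8)² = 0; repeated root r = 8.
y_h = (C₁ + C₂x)e^(8x). Forcing matches the repeated root (resonance), so try y_p = Ax² e^(8x).
Substitute and solve for A: 2A = 5, so A = 5/2.
General solution: y = (C₁ + C₂x + (5/2)x²)e^(8x).


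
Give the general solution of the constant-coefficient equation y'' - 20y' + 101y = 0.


Characteristic equation: r² - 20r + 101 = 0.
Discriminant is negative; roots r = 10 ± 1i (complex conjugate pair).
General solution uses e^(α x)(C₁ cos(β x) + C₂ sin(β x)): y = e^(10x)(C₁cos(x) + C₂sin(x)).


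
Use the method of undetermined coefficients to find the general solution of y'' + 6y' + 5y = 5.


Characteristic roots of r² + 6r + 5 = 0 are -1, -5.
y_h = C₁e^(-x) + C₂e^(-5x).
Constant forcing; try y_p = A. Then 5A = 5 ⇒ A = 1.
General solution: y = C₁e^(-x) + C₂e^(-5x) + 1.


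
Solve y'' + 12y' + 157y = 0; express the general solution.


Characteristic equation: r² + 12r + 157 = 0.
Discriminant is negative; roots r = -6 ± 11i (complex conjugate pair).
General solution uses e^(α x)(C₁ cos(β x) + C₂ sin(β x)): y = e^(-6x)(C₁cos(11x) + C₂sin(11x)).


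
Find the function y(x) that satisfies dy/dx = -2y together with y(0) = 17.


General solution of y' = -2y is y = Ce^(-2x).
Apply y(0) = 17: C = 17.
Particular solution: y = 17e^(-2x).


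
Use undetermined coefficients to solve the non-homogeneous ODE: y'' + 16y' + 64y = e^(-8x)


Characteristic polynomial (r + 8)² = 0; repeated root r = -8.
y_h = (C₁ + C₂x)e^(-8x). Forcing matches the repeated root (resonance), so try y_p = Ax² e^(-8x).
Substitute and solve for A: 2A = 1, so A = 1/2.
General solution: y = (C₁ + C₂x + (1/2)x²)e^(-8x).


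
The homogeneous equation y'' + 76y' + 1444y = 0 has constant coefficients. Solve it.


Characteristic equation: r² + 76r + 1444 = 0, i.e. (r + 38)² = 0.
Repeated root r = -38; include an x factor for the second linearly independent solution.
General solution: y = (C₁ + C₂x)e^(-38x).


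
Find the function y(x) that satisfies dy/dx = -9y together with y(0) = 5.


General solution of y' = -9y is y = Ce^(-9x).
Apply y(0) = 5: C = 5.
Particular solution: y = 5e^(-9x).


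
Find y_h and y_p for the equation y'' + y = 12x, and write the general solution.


Homogeneous: r² + 1 = 0 ⇒ r = ±1i, y_h = C₁cos(x) + C₂sin(x).
Polynomial forcing; try y_p = Ax + B. Then y_p'' + 1 y_p = 1(Ax + B) = 12x, so B = 0 and A = 12.
General solution: y = C₁cos(x) + C₂sin(x) + 12x.


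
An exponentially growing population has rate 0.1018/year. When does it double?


Exponential growth: P(t) = P₀ e^(0.1018t). Set P(t)/P₀ = 2: e^(0.1018t) = 2.
Solve: t = ln(2)/0.1018 ≈ 6.81 years.


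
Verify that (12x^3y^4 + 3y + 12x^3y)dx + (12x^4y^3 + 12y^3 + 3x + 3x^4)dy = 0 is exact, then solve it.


Check exactness: ∂M/∂y = 48x^3y^3 + 3 + 12x^3 and ∂N/∂x = 48x^3y^3 + 3 + 12x^3; equal, so the equation is exact.
Integrate M with respect to x (treating y as constant): ∫M dx = 3x^4y^4 + 3xy + 3x^4y + h(y).
Differentiate w.r.t. y and set equal to N: the x-dependent terms already match, leaving h'(y) = 12y^3. Integrate: h(y) = 3y^4.
So F(x,y) = 3x^4y^4 + 3y^4 + 3xy + 3x^4y.
General solution: 3x^4y^4 + 3y^4 + 3xy + 3x^4y = C.


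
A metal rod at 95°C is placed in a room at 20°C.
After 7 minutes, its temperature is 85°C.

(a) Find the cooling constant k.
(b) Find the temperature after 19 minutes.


Newton's law: T(t) = T_a + (T₀ - T_a)e^(-kt).
(a) Use T(7) = 85: (85 - 20)/(95 - 20) = e^(-k·7), so k = -ln(0.867)/7 ≈ 0.0204.
(b) Apply k to t = 19: T(19) = 20 + (75)e^(-0.388) ≈ 70.9°C.


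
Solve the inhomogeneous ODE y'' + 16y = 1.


Homogeneous part: r² + 16 = 0 ⇒ r = ±4i, so y_h = C₁cos(4x) + C₂sin(4x).
Try constant y_p = A; plug in: 16A = 1 ⇒ A = 1/16.
General solution: y = C₁cos(4x) + C₂sin(4x) + 1/16.


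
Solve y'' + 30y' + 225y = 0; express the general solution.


Characteristic equation: r² + 30r + 225 = 0, i.e. (r + 15)² = 0.
Repeated root r = -15; include an x factor for the second linearly independent solution.
General solution: y = (C₁ + C₂x)e^(-15x).


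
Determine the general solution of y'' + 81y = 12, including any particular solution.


Homogeneous part: r² + 81 = 0 ⇒ r = ±9i, so y_h = C₁cos(9x) + C₂sin(9x).
Try constant y_p = A; plug in: 81A = 12 ⇒ A = 4/27.
General solution: y = C₁cos(9x) + C₂sin(9x) + 4/27.


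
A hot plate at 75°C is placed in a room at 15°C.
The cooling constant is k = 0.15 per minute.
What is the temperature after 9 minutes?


Newton's law: dT/dt = -k(T - T_a) has solution T(t) = T_a + (T₀ - T_a)e^(-kt).
Plug in T_a = 15, T₀ = 75, k = 0.15, t = 9: T(9) = 15 + (60)e^(-1.35) ≈ 30.6°C.


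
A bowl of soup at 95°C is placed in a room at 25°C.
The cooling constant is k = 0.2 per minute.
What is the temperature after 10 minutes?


Newton's law: dT/dt = -k(T - T_a) has solution T(t) = T_a + (T₀ - T_a)e^(-kt).
Plug in T_a = 25, T₀ = 95, k = 0.2, t = 10: T(10) = 25 + (70)e^(-2.00) ≈ 34.5°C.


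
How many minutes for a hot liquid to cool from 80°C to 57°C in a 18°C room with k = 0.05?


From T(t) = T_a + (T₀ - T_a)e^(-kt), set T(t) = 57:
(57 - 18) / (80 - 18) = e^(-0.05t), so t = -ln(0.629)/0.05 ≈ 9.3 minutes.


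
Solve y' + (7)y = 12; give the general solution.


P(x) = 7, Q(x) = 12; integrating factor μ = e^(7x).
(μ y)' = 12e^(7x) ⇒ μ y = (12/7)e^(7x) + C.
Divide by μ: y = 12/7 + Ce^(-7x).


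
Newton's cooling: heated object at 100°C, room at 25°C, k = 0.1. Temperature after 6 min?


Newton's law: dT/dt = -k(T - T_a) has solution T(t) = T_a + (T₀ - T_a)e^(-kt).
Plug in T_a = 25, T₀ = 100, k = 0.1, t = 6: T(6) = 25 + (75)e^(-0.60) ≈ 66.2°C.


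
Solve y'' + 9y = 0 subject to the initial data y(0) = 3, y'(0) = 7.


Characteristic roots of r² + 9 = 0 are ±3i, so y = C₁cos(3x) + C₂sin(3x).
Apply y(0) = 3: C₁ = 3. Differentiate and apply y'(0) = 7: 3·C₂ = 7, so C₂ = 7/3.
Particular solution: y = 3cos(3x) + (7/3)sin(3x).


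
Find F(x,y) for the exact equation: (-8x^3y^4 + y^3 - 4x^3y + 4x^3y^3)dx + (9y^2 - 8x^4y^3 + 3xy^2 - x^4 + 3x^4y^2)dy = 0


Check exactness: ∂M/∂y = -32x^3y^3 + 3y^2 - 4x^3 + 12x^3y^2 and ∂N/∂x = -32x^3y^3 + 3y^2 - 4x^3 + 12x^3y^2; equal, so the equation is exact.
Integrate M with respect to x (treating y as constant): ∫M dx = -2x^4y^4 + xy^3 - x^4y + x^4y^3 + h(y).
Differentiate w.r.t. y and set equal to N: the x-dependent terms already match, leaving h'(y) = 9y^2. Integrate: h(y) = 3y^3.
So F(x,y) = 3y^3 - 2x^4y^4 + xy^3 - x^4y + x^4y^3.
General solution: 3y^3 - 2x^4y^4 + xy^3 - x^4y + x^4y^3 = C.


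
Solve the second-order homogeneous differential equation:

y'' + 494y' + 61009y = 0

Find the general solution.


Characteristic equation: r² + 494r + 61009 = 0, i.e. (r + 247)² = 0.
Repeated root r = -247; include an x factor for the second linearly independent solution.
General solution: y = (C₁ + C₂x)e^(-247x).


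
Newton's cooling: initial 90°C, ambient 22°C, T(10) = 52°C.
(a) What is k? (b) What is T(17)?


Newton's law: T(t) = T_a + (T₀ - T_a)e^(-kt).
(a) Use T(10) = 52: (52 - 22)/(90 - 22) = e^(-k·10), so k = -ln(0.441)/10 ≈ 0.0818.
(b) Apply k to t = 17: T(17) = 22 + (68)e^(-1.391) ≈ 38.9°C.


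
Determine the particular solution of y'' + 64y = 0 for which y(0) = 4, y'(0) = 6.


Characteristic roots of r² + 64 = 0 are ±8i, so y = C₁cos(8x) + C₂sin(8x).
Apply y(0) = 4: C₁ = 4. Differentiate and apply y'(0) = 6: 8·C₂ = 6, so C₂ = 3/4.
Particular solution: y = 4cos(8x) + (3/4)sin(8x).


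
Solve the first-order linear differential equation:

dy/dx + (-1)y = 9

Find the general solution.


P(x) = -1 ⇒ μ = e^(-x).
(μ y)' = 9e^(-x) ⇒ μ y = -9e^(-x) + C.
Divide by μ: y = -9 + Ce^(x).


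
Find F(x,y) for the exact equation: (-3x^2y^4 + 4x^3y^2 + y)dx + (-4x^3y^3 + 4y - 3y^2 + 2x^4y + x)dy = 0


Check exactness: ∂M/∂y = -12x^2y^3 + 8x^3y + 1 and ∂N/∂x = -12x^2y^3 + 8x^3y + 1; equal, so the equation is exact.
Integrate M with respect to x (treating y as constant): ∫M dx = -x^3y^4 + x^4y^2 + xy + h(y).
Differentiate w.r.t. y and set equal to N: the x-dependent terms already match, leaving h'(y) = 4y - 3y^2. Integrate: h(y) = 2y^2 - y^3.
So F(x,y) = -x^3y^4 + 2y^2 - y^3 + x^4y^2 + xy.
General solution: -x^3y^4 + 2y^2 - y^3 + x^4y^2 + xy = C.


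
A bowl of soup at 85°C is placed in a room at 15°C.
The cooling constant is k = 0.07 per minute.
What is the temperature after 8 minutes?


Newton's law: dT/dt = -k(T - T_a) has solution T(t) = T_a + (T₀ - T_a)e^(-kt).
Plug in T_a = 15, T₀ = 85, k = 0.07, t = 8: T(8) = 15 + (70)e^(-0.56) ≈ 55.0°C.


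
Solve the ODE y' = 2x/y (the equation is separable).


Separate variables: y dy = 2x dx.
Integrate both sides: y²/2 = x^2 + C₀.
Multiply by 2: y² = 2x^2 + C.


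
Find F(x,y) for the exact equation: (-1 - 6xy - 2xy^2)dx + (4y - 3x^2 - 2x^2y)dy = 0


Check exactness: ∂M/∂y = -6x - 4xy and ∂N/∂x = -6x - 4xy; equal, so the equation is exact.
Integrate M with respect to x (treating y as constant): ∫M dx = -x - 3x^2y - x^2y^2 + h(y).
Differentiate w.r.t. y and set equal to N: the x-dependent terms already match, leaving h'(y) = 4y. Integrate: h(y) = 2y^2.
So F(x,y) = 2y^2 - x - 3x^2y - x^2y^2.
General solution: 2y^2 - x - 3x^2y - x^2y^2 = C.


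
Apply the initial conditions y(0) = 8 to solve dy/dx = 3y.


General solution of y' = 3y is y = Ce^(3x).
Apply y(0) = 8: C = 8.
Particular solution: y = 8e^(3x).


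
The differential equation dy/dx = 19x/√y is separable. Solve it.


Separate: √y dy = 19x dx.
Integrate: (2/3)y^(3/2) = (19/2)x² + C.


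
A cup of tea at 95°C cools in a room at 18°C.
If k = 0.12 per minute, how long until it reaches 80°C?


From T(t) = T_a + (T₀ - T_a)e^(-kt), set T(t) = 80:
(80 - 18) / (95 - 18) = e^(-0.12t), so t = -ln(0.805)/0.12 ≈ 1.8 minutes.


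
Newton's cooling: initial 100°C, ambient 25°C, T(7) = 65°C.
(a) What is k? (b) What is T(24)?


Newton's law: T(t) = T_a + (T₀ - T_a)e^(-kt).
(a) Use T(7) = 65: (65 - 25)/(100 - 25) = e^(-k·7), so k = -ln(0.533)/7 ≈ 0.0898.
(b) Apply k to t = 24: T(24) = 25 + (75)e^(-2.155) ≈ 33.7°C.


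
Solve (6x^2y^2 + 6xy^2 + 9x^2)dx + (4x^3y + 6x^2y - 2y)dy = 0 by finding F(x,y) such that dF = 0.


Check exactness: ∂M/∂y = 12x^2y + 12xy and ∂N/∂x = 12x^2y + 12xy; equal, so the equation is exact.
Integrate M with respect to x (treating y as constant): ∫M dx = 2x^3y^2 + 3x^2y^2 + 3x^3 + h(y).
Differentiate w.r.t. y and set equal to N: the x-dependent terms already match, leaving h'(y) = -2y. Integrate: h(y) = -y^2.
So F(x,y) = 2x^3y^2 + 3x^2y^2 - y^2 + 3x^3.
General solution: 2x^3y^2 + 3x^2y^2 - y^2 + 3x^3 = C.


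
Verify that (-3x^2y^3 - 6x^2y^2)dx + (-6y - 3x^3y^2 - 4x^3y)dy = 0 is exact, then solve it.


Check exactness: ∂M/∂y = -9x^2y^2 - 12x^2y and ∂N/∂x = -9x^2y^2 - 12x^2y; equal, so the equation is exact.
Integrate M with respect to x (treating y as constant): ∫M dx = -x^3y^3 - 2x^3y^2 + h(y).
Differentiate w.r.t. y and set equal to N: the x-dependent terms already match, leaving h'(y) = -6y. Integrate: h(y) = -3y^2.
So F(x,y) = -3y^2 - x^3y^3 - 2x^3y^2.
General solution: -3y^2 - x^3y^3 - 2x^3y^2 = C.


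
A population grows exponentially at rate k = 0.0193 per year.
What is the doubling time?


Exponential growth: P(t) = P₀ e^(0.0193t). Set P(t)/P₀ = 2: e^(0.0193t) = 2.
Solve: t = ln(2)/0.0193 ≈ 35.91 years.


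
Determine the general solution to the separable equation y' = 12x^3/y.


Separate variables: y dy = 12x^3 dx.
Integrate both sides: y²/2 = 3x^4 + C₀.
Multiply by 2: y² = 6x^4 + C.


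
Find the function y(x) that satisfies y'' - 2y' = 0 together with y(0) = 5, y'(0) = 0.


Characteristic roots of r² - 2r = 0 are 2, 0.
General solution y = c₁ e^(2x) + c₂.
Apply y(0) = 5: c₁ + c₂ = 5. Apply y'(0) = 0: 2 c₁ + 0 c₂ = 0.
Solve: c₁ = 0, c₂ = 5.
Particular solution: y = 0e^(2x) + 5.


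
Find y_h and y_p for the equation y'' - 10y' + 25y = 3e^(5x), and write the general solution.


Characteristic polynomial (r - 5)² = 0; repeated root r = 5.
y_h = (C₁ + C₂x)e^(5x). Forcing matches the repeated root (resonance), so try y_p = Ax² e^(5x).
Substitute and solve for A: 2A = 3, so A = 3/2.
General solution: y = (C₁ + C₂x + (3/2)x²)e^(5x).


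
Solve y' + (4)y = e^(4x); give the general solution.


P(x) = 4 ⇒ μ = e^(4x).
(μ y)' = e^(8x) ⇒ μ y = (1/8)e^(8x) + C.
Divide by μ: y = (1/8)e^(4x) + Ce^(-4x).


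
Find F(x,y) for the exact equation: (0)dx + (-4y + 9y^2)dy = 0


Check exactness: ∂M/∂y = 0 and ∂N/∂x = 0; equal, so the equation is exact.
Integrate M with respect to x (treating y as constant): ∫M dx = 0 + h(y).
Differentiate w.r.t. y and set equal to N: the x-dependent terms already match, leaving h'(y) = -4y + 9y^2. Integrate: h(y) = -2y^2 + 3y^3.
So F(x,y) = -2y^2 + 3y^3.
General solution: -2y^2 + 3y^3 = C.


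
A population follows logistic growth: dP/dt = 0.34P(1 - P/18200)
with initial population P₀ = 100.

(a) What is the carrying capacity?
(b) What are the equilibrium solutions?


Logistic ODE dP/dt = 0.34P(1 - P/18200) has equilibria where dP/dt = 0, i.e. P = 0 or P = 18200.
The coefficient (1 - P/K) = 0 when P = K, identifying K = 18200 as the carrying capacity.
(a) K = 18200; (b) equilibria P = 0 and P = 18200.


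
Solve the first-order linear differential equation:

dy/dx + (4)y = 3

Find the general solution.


P(x) = 4, Q(x) = 3; integrating factor μ = e^(4x).
(μ y)' = 3e^(4x) ⇒ μ y = (3/4)e^(4x) + C.
Divide by μ: y = 3/4 + Ce^(-4x).


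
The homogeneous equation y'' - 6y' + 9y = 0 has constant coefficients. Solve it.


Characteristic equation: r² - 6r + 9 = 0, i.e. (r - 3)² = 0.
Repeated root r = 3; include an x factor for the second linearly independent solution.
General solution: y = (C₁ + C₂x)e^(3x).


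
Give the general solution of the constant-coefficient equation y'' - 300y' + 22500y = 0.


Characteristic equation: r² - 300r + 22500 = 0, i.e. (r - 150)² = 0.
Repeated root r = 150; include an x factor for the second linearly independent solution.
General solution: y = (C₁ + C₂x)e^(150x).
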